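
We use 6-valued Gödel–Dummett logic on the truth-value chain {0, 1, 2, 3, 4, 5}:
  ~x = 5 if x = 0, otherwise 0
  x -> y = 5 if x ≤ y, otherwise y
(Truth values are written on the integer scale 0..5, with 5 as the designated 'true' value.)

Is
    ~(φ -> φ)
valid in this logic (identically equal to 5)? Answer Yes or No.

Counterexample: take φ = 0.
φ -> φ = 0 -> 0 = 5
~(φ -> φ) = ~5 = 0
This gives 0 ≠ 5.

No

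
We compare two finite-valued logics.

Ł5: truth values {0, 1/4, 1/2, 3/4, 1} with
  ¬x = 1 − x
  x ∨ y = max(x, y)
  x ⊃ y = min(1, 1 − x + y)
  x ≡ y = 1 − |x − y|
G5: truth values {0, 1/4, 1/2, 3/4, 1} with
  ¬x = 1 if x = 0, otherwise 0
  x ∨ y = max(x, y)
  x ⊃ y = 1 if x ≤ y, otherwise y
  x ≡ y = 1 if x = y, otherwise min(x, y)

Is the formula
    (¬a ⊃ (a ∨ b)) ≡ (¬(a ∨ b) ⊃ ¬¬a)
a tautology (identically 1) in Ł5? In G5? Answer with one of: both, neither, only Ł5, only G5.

In Ł5: every assignment gives 1 — tautology.
In G5: at a = 0, b = 1/4 the value is 1/4 — not a tautology.

only Ł5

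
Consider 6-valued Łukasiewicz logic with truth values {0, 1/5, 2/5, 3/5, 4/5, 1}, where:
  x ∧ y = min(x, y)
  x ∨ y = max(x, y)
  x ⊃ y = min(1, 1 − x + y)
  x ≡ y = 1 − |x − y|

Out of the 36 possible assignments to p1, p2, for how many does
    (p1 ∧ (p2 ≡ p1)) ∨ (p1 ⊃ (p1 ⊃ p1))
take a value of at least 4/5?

36

value 1: 36 assignments (counts)
So 36 of the 36 assignments meet the threshold.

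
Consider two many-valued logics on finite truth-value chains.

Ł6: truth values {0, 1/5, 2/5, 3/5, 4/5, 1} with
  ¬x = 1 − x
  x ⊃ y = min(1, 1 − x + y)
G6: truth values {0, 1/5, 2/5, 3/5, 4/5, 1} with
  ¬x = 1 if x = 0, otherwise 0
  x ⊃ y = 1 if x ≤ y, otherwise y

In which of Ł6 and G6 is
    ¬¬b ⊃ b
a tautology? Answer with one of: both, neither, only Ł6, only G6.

only Ł6

In Ł6: every assignment gives 1 — tautology.
In G6: at b = 1/5 the value is 1/5 — not a tautology.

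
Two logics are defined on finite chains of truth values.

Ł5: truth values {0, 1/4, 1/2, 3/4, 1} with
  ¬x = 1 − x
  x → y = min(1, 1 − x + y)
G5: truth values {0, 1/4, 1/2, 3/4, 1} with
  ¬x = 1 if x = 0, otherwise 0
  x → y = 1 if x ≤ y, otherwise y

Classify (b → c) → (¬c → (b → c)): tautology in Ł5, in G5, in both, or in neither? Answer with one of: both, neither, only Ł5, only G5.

both

In Ł5: every assignment gives 1 — tautology.
In G5: every assignment gives 1 — tautology.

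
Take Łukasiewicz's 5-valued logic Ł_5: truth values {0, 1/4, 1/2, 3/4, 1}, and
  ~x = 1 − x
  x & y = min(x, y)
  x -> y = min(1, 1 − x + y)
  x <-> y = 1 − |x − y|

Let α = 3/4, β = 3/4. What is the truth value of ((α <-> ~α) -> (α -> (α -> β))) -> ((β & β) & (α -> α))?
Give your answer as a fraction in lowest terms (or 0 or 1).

~α = ~3/4 = 1/4
α <-> ~α = 3/4 <-> 1/4 = 1/2
α -> β = 3/4 -> 3/4 = 1
α -> (α -> β) = 3/4 -> 1 = 1
(α <-> ~α) -> (α -> (α -> β)) = 1/2 -> 1 = 1
β & β = 3/4 & 3/4 = 3/4
α -> α = 3/4 -> 3/4 = 1
(β & β) & (α -> α) = 3/4 & 1 = 3/4
((α <-> ~α) -> (α -> (α -> β))) -> ((β & β) & (α -> α)) = 1 -> 3/4 = 3/4

3/4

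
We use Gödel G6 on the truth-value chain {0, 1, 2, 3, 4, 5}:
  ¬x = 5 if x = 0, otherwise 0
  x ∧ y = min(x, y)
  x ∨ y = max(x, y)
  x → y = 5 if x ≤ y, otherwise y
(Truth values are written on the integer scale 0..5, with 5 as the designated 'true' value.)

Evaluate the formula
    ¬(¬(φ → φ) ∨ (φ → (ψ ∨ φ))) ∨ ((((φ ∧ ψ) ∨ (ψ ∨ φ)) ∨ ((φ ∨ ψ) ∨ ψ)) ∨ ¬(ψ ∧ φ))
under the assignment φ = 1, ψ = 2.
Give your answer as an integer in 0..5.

2

φ → φ = 1 → 1 = 5
¬(φ → φ) = ¬5 = 0
ψ ∨ φ = 2 ∨ 1 = 2
φ → (ψ ∨ φ) = 1 → 2 = 5
¬(φ → φ) ∨ (φ → (ψ ∨ φ)) = 0 ∨ 5 = 5
¬(¬(φ → φ) ∨ (φ → (ψ ∨ φ))) = ¬5 = 0
φ ∧ ψ = 1 ∧ 2 = 1
ψ ∨ φ = 2 ∨ 1 = 2
(φ ∧ ψ) ∨ (ψ ∨ φ) = 1 ∨ 2 = 2
φ ∨ ψ = 1 ∨ 2 = 2
(φ ∨ ψ) ∨ ψ = 2 ∨ 2 = 2
((φ ∧ ψ) ∨ (ψ ∨ φ)) ∨ ((φ ∨ ψ) ∨ ψ) = 2 ∨ 2 = 2
ψ ∧ φ = 2 ∧ 1 = 1
¬(ψ ∧ φ) = ¬1 = 0
(((φ ∧ ψ) ∨ (ψ ∨ φ)) ∨ ((φ ∨ ψ) ∨ ψ)) ∨ ¬(ψ ∧ φ) = 2 ∨ 0 = 2
¬(¬(φ → φ) ∨ (φ → (ψ ∨ φ))) ∨ ((((φ ∧ ψ) ∨ (ψ ∨ φ)) ∨ ((φ ∨ ψ) ∨ ψ)) ∨ ¬(ψ ∧ φ)) = 0 ∨ 2 = 2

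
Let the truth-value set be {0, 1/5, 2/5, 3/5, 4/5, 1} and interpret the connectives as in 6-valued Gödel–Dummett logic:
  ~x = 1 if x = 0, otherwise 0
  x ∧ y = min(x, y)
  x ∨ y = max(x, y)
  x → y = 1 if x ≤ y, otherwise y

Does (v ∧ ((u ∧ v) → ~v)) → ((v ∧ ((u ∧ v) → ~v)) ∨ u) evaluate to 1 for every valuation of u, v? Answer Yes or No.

Yes

At u = 1, v = 4/5, for instance:
u ∧ v = 1 ∧ 4/5 = 4/5
~v = ~4/5 = 0
(u ∧ v) → ~v = 4/5 → 0 = 0
v ∧ ((u ∧ v) → ~v) = 4/5 ∧ 0 = 0
(v ∧ ((u ∧ v) → ~v)) ∨ u = 0 ∨ 1 = 1
(v ∧ ((u ∧ v) → ~v)) → ((v ∧ ((u ∧ v) → ~v)) ∨ u) = 0 → 1 = 1
and checking the remaining 35 assignments likewise gives ≥ 1 in every case.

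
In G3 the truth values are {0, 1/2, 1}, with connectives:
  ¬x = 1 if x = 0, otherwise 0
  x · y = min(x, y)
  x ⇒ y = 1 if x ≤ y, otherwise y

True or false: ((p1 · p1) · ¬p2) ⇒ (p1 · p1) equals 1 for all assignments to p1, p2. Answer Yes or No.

Yes

p1 = 0, p2 = 0 ↦ 1
p1 = 0, p2 = 1/2 ↦ 1
p1 = 0, p2 = 1 ↦ 1
p1 = 1/2, p2 = 0 ↦ 1
p1 = 1/2, p2 = 1/2 ↦ 1
p1 = 1/2, p2 = 1 ↦ 1
p1 = 1, p2 = 0 ↦ 1
p1 = 1, p2 = 1/2 ↦ 1
p1 = 1, p2 = 1 ↦ 1
Every assignment gives a value ≥ 1.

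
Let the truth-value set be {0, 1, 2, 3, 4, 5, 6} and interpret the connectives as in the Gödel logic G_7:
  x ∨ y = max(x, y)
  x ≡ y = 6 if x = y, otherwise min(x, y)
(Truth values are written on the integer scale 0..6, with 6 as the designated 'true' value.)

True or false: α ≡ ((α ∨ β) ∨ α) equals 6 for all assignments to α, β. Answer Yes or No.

No

Counterexample: take α = 0, β = 1.
α ∨ β = 0 ∨ 1 = 1
(α ∨ β) ∨ α = 1 ∨ 0 = 1
α ≡ ((α ∨ β) ∨ α) = 0 ≡ 1 = 0
This gives 0 ≠ 6.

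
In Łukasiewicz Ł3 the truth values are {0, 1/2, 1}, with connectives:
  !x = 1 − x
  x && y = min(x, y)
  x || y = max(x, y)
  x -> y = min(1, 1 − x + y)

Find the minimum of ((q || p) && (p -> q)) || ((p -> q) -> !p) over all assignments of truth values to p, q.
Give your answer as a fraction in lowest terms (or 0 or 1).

1/2

Take p = 1/2, q = 1/2:
q || p = 1/2 || 1/2 = 1/2
p -> q = 1/2 -> 1/2 = 1
(q || p) && (p -> q) = 1/2 && 1 = 1/2
p -> q = 1/2 -> 1/2 = 1
!p = !1/2 = 1/2
(p -> q) -> !p = 1 -> 1/2 = 1/2
((q || p) && (p -> q)) || ((p -> q) -> !p) = 1/2 || 1/2 = 1/2
No assignment yields a value below 1/2, so this is the minimum.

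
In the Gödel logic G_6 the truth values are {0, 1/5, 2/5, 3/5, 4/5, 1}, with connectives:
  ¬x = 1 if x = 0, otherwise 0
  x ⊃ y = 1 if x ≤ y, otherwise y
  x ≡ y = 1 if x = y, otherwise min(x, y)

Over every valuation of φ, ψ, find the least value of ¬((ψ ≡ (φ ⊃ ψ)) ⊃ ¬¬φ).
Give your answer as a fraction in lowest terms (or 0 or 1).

Take φ = 0, ψ = 0:
φ ⊃ ψ = 0 ⊃ 0 = 1
ψ ≡ (φ ⊃ ψ) = 0 ≡ 1 = 0
¬φ = ¬0 = 1
¬¬φ = ¬1 = 0
(ψ ≡ (φ ⊃ ψ)) ⊃ ¬¬φ = 0 ⊃ 0 = 1
¬((ψ ≡ (φ ⊃ ψ)) ⊃ ¬¬φ) = ¬1 = 0
No assignment yields a value below 0, so this is the minimum.

0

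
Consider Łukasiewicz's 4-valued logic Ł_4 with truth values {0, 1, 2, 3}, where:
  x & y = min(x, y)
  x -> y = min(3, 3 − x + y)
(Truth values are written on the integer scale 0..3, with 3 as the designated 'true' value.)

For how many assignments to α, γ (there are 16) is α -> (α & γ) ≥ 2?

13

α = 0, γ = 0 ↦ 3  ≥
α = 0, γ = 1 ↦ 3  ≥
α = 0, γ = 2 ↦ 3  ≥
α = 0, γ = 3 ↦ 3  ≥
α = 1, γ = 0 ↦ 2  ≥
α = 1, γ = 1 ↦ 3  ≥
α = 1, γ = 2 ↦ 3  ≥
α = 1, γ = 3 ↦ 3  ≥
α = 2, γ = 0 ↦ 1  <
α = 2, γ = 1 ↦ 2  ≥
α = 2, γ = 2 ↦ 3  ≥
α = 2, γ = 3 ↦ 3  ≥
α = 3, γ = 0 ↦ 0  <
α = 3, γ = 1 ↦ 1  <
α = 3, γ = 2 ↦ 2  ≥
α = 3, γ = 3 ↦ 3  ≥
So 13 of the 16 assignments meet the threshold.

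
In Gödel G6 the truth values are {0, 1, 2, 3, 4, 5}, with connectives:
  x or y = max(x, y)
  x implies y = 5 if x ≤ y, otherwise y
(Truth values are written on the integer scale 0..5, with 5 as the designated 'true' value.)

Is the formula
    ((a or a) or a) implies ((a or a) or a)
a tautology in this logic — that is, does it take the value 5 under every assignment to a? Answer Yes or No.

a = 0 ↦ 5
a = 1 ↦ 5
a = 2 ↦ 5
a = 3 ↦ 5
a = 4 ↦ 5
a = 5 ↦ 5
Every assignment gives a value ≥ 5.

Yes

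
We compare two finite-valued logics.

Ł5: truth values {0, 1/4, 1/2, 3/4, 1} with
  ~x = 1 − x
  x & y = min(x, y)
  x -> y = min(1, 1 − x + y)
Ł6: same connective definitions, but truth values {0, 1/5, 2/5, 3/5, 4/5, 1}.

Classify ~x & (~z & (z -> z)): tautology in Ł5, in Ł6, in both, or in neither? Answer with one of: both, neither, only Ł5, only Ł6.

neither

In Ł5: at x = 0, z = 1/4 the value is 3/4 — not a tautology.
In Ł6: at x = 0, z = 1/5 the value is 4/5 — not a tautology.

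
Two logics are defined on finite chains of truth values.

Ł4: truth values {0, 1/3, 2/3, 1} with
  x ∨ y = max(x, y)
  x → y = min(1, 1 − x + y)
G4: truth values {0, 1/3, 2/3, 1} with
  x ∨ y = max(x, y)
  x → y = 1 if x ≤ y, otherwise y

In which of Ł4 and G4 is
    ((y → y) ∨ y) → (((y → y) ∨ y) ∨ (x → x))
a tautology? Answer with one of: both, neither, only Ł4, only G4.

both

In Ł4: every assignment gives 1 — tautology.
In G4: every assignment gives 1 — tautology.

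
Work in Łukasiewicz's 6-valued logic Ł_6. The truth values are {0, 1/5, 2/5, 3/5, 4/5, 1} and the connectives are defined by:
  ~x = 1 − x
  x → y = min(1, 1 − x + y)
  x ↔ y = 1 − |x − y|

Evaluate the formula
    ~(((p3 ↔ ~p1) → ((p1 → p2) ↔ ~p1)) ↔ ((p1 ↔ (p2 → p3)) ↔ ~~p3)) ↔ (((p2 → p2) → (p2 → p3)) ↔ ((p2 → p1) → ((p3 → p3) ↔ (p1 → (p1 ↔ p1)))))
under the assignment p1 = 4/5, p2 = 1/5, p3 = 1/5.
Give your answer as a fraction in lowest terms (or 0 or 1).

2/5

~p1 = ~4/5 = 1/5
p3 ↔ ~p1 = 1/5 ↔ 1/5 = 1
p1 → p2 = 4/5 → 1/5 = 2/5
~p1 = ~4/5 = 1/5
(p1 → p2) ↔ ~p1 = 2/5 ↔ 1/5 = 4/5
(p3 ↔ ~p1) → ((p1 → p2) ↔ ~p1) = 1 → 4/5 = 4/5
p2 → p3 = 1/5 → 1/5 = 1
p1 ↔ (p2 → p3) = 4/5 ↔ 1 = 4/5
~p3 = ~1/5 = 4/5
~~p3 = ~4/5 = 1/5
(p1 ↔ (p2 → p3)) ↔ ~~p3 = 4/5 ↔ 1/5 = 2/5
((p3 ↔ ~p1) → ((p1 → p2) ↔ ~p1)) ↔ ((p1 ↔ (p2 → p3)) ↔ ~~p3) = 4/5 ↔ 2/5 = 3/5
~(((p3 ↔ ~p1) → ((p1 → p2) ↔ ~p1)) ↔ ((p1 ↔ (p2 → p3)) ↔ ~~p3)) = ~3/5 = 2/5
p2 → p2 = 1/5 → 1/5 = 1
p2 → p3 = 1/5 → 1/5 = 1
(p2 → p2) → (p2 → p3) = 1 → 1 = 1
p2 → p1 = 1/5 → 4/5 = 1
p3 → p3 = 1/5 → 1/5 = 1
p1 ↔ p1 = 4/5 ↔ 4/5 = 1
p1 → (p1 ↔ p1) = 4/5 → 1 = 1
(p3 → p3) ↔ (p1 → (p1 ↔ p1)) = 1 ↔ 1 = 1
(p2 → p1) → ((p3 → p3) ↔ (p1 → (p1 ↔ p1))) = 1 → 1 = 1
((p2 → p2) → (p2 → p3)) ↔ ((p2 → p1) → ((p3 → p3) ↔ (p1 → (p1 ↔ p1)))) = 1 ↔ 1 = 1
~(((p3 ↔ ~p1) → ((p1 → p2) ↔ ~p1)) ↔ ((p1 ↔ (p2 → p3)) ↔ ~~p3)) ↔ (((p2 → p2) → (p2 → p3)) ↔ ((p2 → p1) → ((p3 → p3) ↔ (p1 → (p1 ↔ p1))))) = 2/5 ↔ 1 = 2/5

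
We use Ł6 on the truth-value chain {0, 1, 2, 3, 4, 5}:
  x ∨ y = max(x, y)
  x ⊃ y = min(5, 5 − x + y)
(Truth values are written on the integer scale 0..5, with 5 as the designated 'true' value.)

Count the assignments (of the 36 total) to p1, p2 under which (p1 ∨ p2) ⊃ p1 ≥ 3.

value 5: 21 assignments (counts)
value 4: 5 assignments (counts)
value 3: 4 assignments (counts)
value 2: 3 assignments
value 1: 2 assignments
value 0: 1 assignment
So 30 of the 36 assignments meet the threshold.

30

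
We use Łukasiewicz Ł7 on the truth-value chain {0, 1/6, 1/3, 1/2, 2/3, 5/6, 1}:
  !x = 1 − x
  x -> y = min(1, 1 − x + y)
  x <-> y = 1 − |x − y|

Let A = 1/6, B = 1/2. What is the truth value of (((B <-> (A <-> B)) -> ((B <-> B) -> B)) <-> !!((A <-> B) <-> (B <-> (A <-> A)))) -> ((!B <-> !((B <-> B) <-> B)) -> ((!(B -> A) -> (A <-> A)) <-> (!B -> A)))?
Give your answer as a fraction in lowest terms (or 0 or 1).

A <-> B = 1/6 <-> 1/2 = 2/3
B <-> (A <-> B) = 1/2 <-> 2/3 = 5/6
B <-> B = 1/2 <-> 1/2 = 1
(B <-> B) -> B = 1 -> 1/2 = 1/2
(B <-> (A <-> B)) -> ((B <-> B) -> B) = 5/6 -> 1/2 = 2/3
A <-> B = 1/6 <-> 1/2 = 2/3
A <-> A = 1/6 <-> 1/6 = 1
B <-> (A <-> A) = 1/2 <-> 1 = 1/2
(A <-> B) <-> (B <-> (A <-> A)) = 2/3 <-> 1/2 = 5/6
!((A <-> B) <-> (B <-> (A <-> A))) = !5/6 = 1/6
!!((A <-> B) <-> (B <-> (A <-> A))) = !1/6 = 5/6
((B <-> (A <-> B)) -> ((B <-> B) -> B)) <-> !!((A <-> B) <-> (B <-> (A <-> A))) = 2/3 <-> 5/6 = 5/6
!B = !1/2 = 1/2
B <-> B = 1/2 <-> 1/2 = 1
(B <-> B) <-> B = 1 <-> 1/2 = 1/2
!((B <-> B) <-> B) = !1/2 = 1/2
!B <-> !((B <-> B) <-> B) = 1/2 <-> 1/2 = 1
B -> A = 1/2 -> 1/6 = 2/3
!(B -> A) = !2/3 = 1/3
A <-> A = 1/6 <-> 1/6 = 1
!(B -> A) -> (A <-> A) = 1/3 -> 1 = 1
!B = !1/2 = 1/2
!B -> A = 1/2 -> 1/6 = 2/3
(!(B -> A) -> (A <-> A)) <-> (!B -> A) = 1 <-> 2/3 = 2/3
(!B <-> !((B <-> B) <-> B)) -> ((!(B -> A) -> (A <-> A)) <-> (!B -> A)) = 1 -> 2/3 = 2/3
(((B <-> (A <-> B)) -> ((B <-> B) -> B)) <-> !!((A <-> B) <-> (B <-> (A <-> A)))) -> ((!B <-> !((B <-> B) <-> B)) -> ((!(B -> A) -> (A <-> A)) <-> (!B -> A))) = 5/6 -> 2/3 = 5/6

5/6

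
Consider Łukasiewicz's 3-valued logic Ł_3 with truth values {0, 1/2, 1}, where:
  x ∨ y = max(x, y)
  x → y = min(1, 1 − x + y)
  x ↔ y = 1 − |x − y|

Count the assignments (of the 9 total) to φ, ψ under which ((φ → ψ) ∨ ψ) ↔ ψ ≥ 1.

5

φ = 0, ψ = 0 ↦ 0  <
φ = 0, ψ = 1/2 ↦ 1/2  <
φ = 0, ψ = 1 ↦ 1  ≥
φ = 1/2, ψ = 0 ↦ 1/2  <
φ = 1/2, ψ = 1/2 ↦ 1/2  <
φ = 1/2, ψ = 1 ↦ 1  ≥
φ = 1, ψ = 0 ↦ 1  ≥
φ = 1, ψ = 1/2 ↦ 1  ≥
φ = 1, ψ = 1 ↦ 1  ≥
So 5 of the 9 assignments meet the threshold.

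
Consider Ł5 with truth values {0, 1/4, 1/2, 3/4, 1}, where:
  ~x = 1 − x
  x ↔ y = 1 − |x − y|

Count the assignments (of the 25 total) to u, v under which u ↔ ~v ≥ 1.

5

value 1: 5 assignments (counts)
value 3/4: 8 assignments
value 1/2: 6 assignments
value 1/4: 4 assignments
value 0: 2 assignments
So 5 of the 25 assignments meet the threshold.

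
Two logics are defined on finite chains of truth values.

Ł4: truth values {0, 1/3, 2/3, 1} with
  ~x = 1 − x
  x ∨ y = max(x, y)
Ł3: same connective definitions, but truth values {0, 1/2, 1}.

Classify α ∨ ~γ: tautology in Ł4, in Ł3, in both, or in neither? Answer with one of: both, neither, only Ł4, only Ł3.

neither

In Ł4: at α = 0, γ = 1/3 the value is 2/3 — not a tautology.
In Ł3: at α = 0, γ = 1/2 the value is 1/2 — not a tautology.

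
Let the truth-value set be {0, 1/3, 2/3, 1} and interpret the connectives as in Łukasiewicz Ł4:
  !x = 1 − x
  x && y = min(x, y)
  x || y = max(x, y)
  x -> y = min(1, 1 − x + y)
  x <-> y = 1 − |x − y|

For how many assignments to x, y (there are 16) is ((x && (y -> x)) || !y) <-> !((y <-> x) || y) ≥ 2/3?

x = 0, y = 0 ↦ 0  <
x = 0, y = 1/3 ↦ 2/3  ≥
x = 0, y = 2/3 ↦ 1  ≥
x = 0, y = 1 ↦ 1  ≥
x = 1/3, y = 0 ↦ 1/3  <
x = 1/3, y = 1/3 ↦ 1/3  <
x = 1/3, y = 2/3 ↦ 1  ≥
x = 1/3, y = 1 ↦ 2/3  ≥
x = 2/3, y = 0 ↦ 2/3  ≥
x = 2/3, y = 1/3 ↦ 2/3  ≥
x = 2/3, y = 2/3 ↦ 1/3  <
x = 2/3, y = 1 ↦ 1/3  <
x = 1, y = 0 ↦ 1  ≥
x = 1, y = 1/3 ↦ 2/3  ≥
x = 1, y = 2/3 ↦ 1/3  <
x = 1, y = 1 ↦ 0  <
So 9 of the 16 assignments meet the threshold.

9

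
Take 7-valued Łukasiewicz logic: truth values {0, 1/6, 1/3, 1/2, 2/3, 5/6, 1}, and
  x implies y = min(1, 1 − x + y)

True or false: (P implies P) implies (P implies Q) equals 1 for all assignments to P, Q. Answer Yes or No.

Counterexample: take P = 1/6, Q = 0.
P implies P = 1/6 implies 1/6 = 1
P implies Q = 1/6 implies 0 = 5/6
(P implies P) implies (P implies Q) = 1 implies 5/6 = 5/6
This gives 5/6 ≠ 1.

No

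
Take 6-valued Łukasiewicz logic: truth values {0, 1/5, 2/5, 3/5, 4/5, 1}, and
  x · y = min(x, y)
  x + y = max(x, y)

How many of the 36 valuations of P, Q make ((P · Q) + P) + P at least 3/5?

18

value 1: 6 assignments (counts)
value 4/5: 6 assignments (counts)
value 3/5: 6 assignments (counts)
value 2/5: 6 assignments
value 1/5: 6 assignments
value 0: 6 assignments
So 18 of the 36 assignments meet the threshold.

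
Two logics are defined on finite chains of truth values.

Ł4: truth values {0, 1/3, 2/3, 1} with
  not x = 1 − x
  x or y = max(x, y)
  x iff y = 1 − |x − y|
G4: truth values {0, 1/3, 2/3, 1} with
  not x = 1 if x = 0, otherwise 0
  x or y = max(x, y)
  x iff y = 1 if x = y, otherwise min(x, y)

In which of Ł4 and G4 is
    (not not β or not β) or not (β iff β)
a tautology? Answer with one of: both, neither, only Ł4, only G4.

In Ł4: at β = 1/3 the value is 2/3 — not a tautology.
In G4: every assignment gives 1 — tautology.

only G4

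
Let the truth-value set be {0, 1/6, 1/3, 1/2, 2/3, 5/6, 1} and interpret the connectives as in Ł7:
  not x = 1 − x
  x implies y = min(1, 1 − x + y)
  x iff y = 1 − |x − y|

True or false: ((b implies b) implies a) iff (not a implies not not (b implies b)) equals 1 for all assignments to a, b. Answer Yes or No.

Counterexample: take a = 0, b = 0.
b implies b = 0 implies 0 = 1
(b implies b) implies a = 1 implies 0 = 0
not a = not 0 = 1
b implies b = 0 implies 0 = 1
not (b implies b) = not 1 = 0
not not (b implies b) = not 0 = 1
not a implies not not (b implies b) = 1 implies 1 = 1
((b implies b) implies a) iff (not a implies not not (b implies b)) = 0 iff 1 = 0
This gives 0 ≠ 1.

No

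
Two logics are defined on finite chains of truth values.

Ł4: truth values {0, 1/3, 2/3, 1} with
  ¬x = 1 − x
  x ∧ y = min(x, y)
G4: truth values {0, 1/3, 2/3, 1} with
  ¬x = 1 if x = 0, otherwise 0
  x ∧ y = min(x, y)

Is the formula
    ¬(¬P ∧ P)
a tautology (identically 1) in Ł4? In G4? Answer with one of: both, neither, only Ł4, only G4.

only G4

In Ł4: at P = 1/3 the value is 2/3 — not a tautology.
In G4: every assignment gives 1 — tautology.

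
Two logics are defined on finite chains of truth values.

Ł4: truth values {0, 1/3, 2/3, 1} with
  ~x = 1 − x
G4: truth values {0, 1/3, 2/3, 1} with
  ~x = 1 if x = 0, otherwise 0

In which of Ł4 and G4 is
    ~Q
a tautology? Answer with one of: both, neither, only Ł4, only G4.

neither

In Ł4: at Q = 1/3 the value is 2/3 — not a tautology.
In G4: at Q = 1/3 the value is 0 — not a tautology.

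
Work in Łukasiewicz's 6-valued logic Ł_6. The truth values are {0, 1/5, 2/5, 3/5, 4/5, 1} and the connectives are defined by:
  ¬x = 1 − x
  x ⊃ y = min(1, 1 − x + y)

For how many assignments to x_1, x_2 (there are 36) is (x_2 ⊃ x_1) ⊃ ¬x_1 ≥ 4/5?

value 1: 12 assignments (counts)
value 4/5: 4 assignments (counts)
value 3/5: 4 assignments
value 2/5: 5 assignments
value 1/5: 5 assignments
value 0: 6 assignments
So 16 of the 36 assignments meet the threshold.

16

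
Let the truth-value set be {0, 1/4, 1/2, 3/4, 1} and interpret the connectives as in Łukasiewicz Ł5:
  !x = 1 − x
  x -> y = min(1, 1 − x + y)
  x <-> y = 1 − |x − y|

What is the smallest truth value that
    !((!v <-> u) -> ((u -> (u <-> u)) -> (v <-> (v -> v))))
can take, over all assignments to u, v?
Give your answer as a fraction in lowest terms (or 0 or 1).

0

Take u = 0, v = 0:
!v = !0 = 1
!v <-> u = 1 <-> 0 = 0
u <-> u = 0 <-> 0 = 1
u -> (u <-> u) = 0 -> 1 = 1
v -> v = 0 -> 0 = 1
v <-> (v -> v) = 0 <-> 1 = 0
(u -> (u <-> u)) -> (v <-> (v -> v)) = 1 -> 0 = 0
(!v <-> u) -> ((u -> (u <-> u)) -> (v <-> (v -> v))) = 0 -> 0 = 1
!((!v <-> u) -> ((u -> (u <-> u)) -> (v <-> (v -> v)))) = !1 = 0
No assignment yields a value below 0, so this is the minimum.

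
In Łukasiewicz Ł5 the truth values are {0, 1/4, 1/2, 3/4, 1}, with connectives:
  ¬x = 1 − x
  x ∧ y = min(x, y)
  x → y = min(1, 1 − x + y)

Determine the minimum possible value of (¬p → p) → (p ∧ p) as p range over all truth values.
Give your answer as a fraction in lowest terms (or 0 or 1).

Take p = 1/2:
¬p = ¬1/2 = 1/2
¬p → p = 1/2 → 1/2 = 1
p ∧ p = 1/2 ∧ 1/2 = 1/2
(¬p → p) → (p ∧ p) = 1 → 1/2 = 1/2
No assignment yields a value below 1/2, so this is the minimum.

1/2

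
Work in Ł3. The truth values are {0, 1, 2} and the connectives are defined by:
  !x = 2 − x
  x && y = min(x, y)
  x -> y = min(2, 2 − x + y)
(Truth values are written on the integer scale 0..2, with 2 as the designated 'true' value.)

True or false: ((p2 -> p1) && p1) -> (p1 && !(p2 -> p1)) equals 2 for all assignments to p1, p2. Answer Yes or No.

No

Counterexample: take p1 = 1, p2 = 0.
p2 -> p1 = 0 -> 1 = 2
(p2 -> p1) && p1 = 2 && 1 = 1
p2 -> p1 = 0 -> 1 = 2
!(p2 -> p1) = !2 = 0
p1 && !(p2 -> p1) = 1 && 0 = 0
((p2 -> p1) && p1) -> (p1 && !(p2 -> p1)) = 1 -> 0 = 1
This gives 1 ≠ 2.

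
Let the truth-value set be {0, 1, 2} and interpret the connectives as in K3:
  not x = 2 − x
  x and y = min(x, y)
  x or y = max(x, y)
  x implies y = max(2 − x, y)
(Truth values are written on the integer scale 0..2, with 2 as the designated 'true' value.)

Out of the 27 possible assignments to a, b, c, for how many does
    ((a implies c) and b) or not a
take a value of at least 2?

value 2: 11 assignments (counts)
value 1: 11 assignments
value 0: 5 assignments
So 11 of the 27 assignments meet the threshold.

11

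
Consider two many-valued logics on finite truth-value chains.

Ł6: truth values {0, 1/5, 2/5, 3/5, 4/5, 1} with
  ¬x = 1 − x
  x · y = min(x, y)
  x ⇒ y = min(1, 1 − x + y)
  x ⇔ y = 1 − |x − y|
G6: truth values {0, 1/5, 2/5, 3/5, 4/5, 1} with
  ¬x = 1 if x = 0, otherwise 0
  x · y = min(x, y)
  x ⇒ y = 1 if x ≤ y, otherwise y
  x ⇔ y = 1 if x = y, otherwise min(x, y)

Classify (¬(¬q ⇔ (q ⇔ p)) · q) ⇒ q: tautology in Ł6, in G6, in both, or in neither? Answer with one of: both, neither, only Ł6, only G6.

In Ł6: every assignment gives 1 — tautology.
In G6: every assignment gives 1 — tautology.

both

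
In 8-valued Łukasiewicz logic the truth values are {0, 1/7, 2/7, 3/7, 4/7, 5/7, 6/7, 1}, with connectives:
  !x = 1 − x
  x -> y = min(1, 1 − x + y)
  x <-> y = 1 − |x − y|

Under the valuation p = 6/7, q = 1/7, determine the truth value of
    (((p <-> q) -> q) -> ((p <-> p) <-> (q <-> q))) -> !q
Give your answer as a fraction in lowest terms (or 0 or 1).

6/7

p <-> q = 6/7 <-> 1/7 = 2/7
(p <-> q) -> q = 2/7 -> 1/7 = 6/7
p <-> p = 6/7 <-> 6/7 = 1
q <-> q = 1/7 <-> 1/7 = 1
(p <-> p) <-> (q <-> q) = 1 <-> 1 = 1
((p <-> q) -> q) -> ((p <-> p) <-> (q <-> q)) = 6/7 -> 1 = 1
!q = !1/7 = 6/7
(((p <-> q) -> q) -> ((p <-> p) <-> (q <-> q))) -> !q = 1 -> 6/7 = 6/7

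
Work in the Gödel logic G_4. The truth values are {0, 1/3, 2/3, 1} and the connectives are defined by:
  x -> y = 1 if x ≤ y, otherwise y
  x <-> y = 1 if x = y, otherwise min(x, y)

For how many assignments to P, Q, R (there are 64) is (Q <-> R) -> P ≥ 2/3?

value 1: 44 assignments (counts)
value 2/3: 4 assignments (counts)
value 1/3: 6 assignments
value 0: 10 assignments
So 48 of the 64 assignments meet the threshold.

48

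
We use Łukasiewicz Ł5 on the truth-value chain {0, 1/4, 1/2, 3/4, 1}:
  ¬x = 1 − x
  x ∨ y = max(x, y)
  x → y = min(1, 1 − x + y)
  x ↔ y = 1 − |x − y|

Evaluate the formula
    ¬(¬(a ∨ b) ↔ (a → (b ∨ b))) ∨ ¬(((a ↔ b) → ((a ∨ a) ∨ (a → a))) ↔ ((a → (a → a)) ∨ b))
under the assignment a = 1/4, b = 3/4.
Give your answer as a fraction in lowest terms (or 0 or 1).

3/4

a ∨ b = 1/4 ∨ 3/4 = 3/4
¬(a ∨ b) = ¬3/4 = 1/4
b ∨ b = 3/4 ∨ 3/4 = 3/4
a → (b ∨ b) = 1/4 → 3/4 = 1
¬(a ∨ b) ↔ (a → (b ∨ b)) = 1/4 ↔ 1 = 1/4
¬(¬(a ∨ b) ↔ (a → (b ∨ b))) = ¬1/4 = 3/4
a ↔ b = 1/4 ↔ 3/4 = 1/2
a ∨ a = 1/4 ∨ 1/4 = 1/4
a → a = 1/4 → 1/4 = 1
(a ∨ a) ∨ (a → a) = 1/4 ∨ 1 = 1
(a ↔ b) → ((a ∨ a) ∨ (a → a)) = 1/2 → 1 = 1
a → a = 1/4 → 1/4 = 1
a → (a → a) = 1/4 → 1 = 1
(a → (a → a)) ∨ b = 1 ∨ 3/4 = 1
((a ↔ b) → ((a ∨ a) ∨ (a → a))) ↔ ((a → (a → a)) ∨ b) = 1 ↔ 1 = 1
¬(((a ↔ b) → ((a ∨ a) ∨ (a → a))) ↔ ((a → (a → a)) ∨ b)) = ¬1 = 0
¬(¬(a ∨ b) ↔ (a → (b ∨ b))) ∨ ¬(((a ↔ b) → ((a ∨ a) ∨ (a → a))) ↔ ((a → (a → a)) ∨ b)) = 3/4 ∨ 0 = 3/4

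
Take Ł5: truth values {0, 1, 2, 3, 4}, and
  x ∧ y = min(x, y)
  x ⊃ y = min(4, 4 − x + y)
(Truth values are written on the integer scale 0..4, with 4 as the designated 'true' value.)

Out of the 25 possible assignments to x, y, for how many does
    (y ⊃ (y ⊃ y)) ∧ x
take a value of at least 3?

value 4: 5 assignments (counts)
value 3: 5 assignments (counts)
value 2: 5 assignments
value 1: 5 assignments
value 0: 5 assignments
So 10 of the 25 assignments meet the threshold.

10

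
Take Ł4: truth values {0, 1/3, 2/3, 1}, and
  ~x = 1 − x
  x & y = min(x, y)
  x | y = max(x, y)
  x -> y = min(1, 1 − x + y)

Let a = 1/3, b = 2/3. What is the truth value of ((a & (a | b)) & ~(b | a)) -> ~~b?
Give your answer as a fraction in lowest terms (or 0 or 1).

a | b = 1/3 | 2/3 = 2/3
a & (a | b) = 1/3 & 2/3 = 1/3
b | a = 2/3 | 1/3 = 2/3
~(b | a) = ~2/3 = 1/3
(a & (a | b)) & ~(b | a) = 1/3 & 1/3 = 1/3
~b = ~2/3 = 1/3
~~b = ~1/3 = 2/3
((a & (a | b)) & ~(b | a)) -> ~~b = 1/3 -> 2/3 = 1

1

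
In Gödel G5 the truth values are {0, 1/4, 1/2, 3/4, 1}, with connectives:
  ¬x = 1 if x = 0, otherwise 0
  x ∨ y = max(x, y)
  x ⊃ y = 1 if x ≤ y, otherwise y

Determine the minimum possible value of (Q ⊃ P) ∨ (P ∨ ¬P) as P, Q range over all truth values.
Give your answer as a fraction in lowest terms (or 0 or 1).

Take P = 1/4, Q = 1/2:
Q ⊃ P = 1/2 ⊃ 1/4 = 1/4
¬P = ¬1/4 = 0
P ∨ ¬P = 1/4 ∨ 0 = 1/4
(Q ⊃ P) ∨ (P ∨ ¬P) = 1/4 ∨ 1/4 = 1/4
No assignment yields a value below 1/4, so this is the minimum.

1/4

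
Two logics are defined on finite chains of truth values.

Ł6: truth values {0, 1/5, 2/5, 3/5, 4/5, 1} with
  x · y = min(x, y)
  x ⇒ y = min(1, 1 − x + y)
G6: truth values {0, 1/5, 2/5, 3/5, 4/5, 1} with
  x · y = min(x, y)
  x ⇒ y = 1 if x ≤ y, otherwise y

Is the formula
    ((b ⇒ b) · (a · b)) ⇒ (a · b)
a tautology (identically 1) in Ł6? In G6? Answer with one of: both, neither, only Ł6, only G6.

both

In Ł6: every assignment gives 1 — tautology.
In G6: every assignment gives 1 — tautology.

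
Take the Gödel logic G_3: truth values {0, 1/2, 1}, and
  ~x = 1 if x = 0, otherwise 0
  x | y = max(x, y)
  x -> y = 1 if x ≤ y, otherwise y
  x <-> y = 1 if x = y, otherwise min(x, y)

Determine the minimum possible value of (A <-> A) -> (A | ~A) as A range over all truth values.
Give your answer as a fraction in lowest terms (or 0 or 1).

Take A = 1/2:
A <-> A = 1/2 <-> 1/2 = 1
~A = ~1/2 = 0
A | ~A = 1/2 | 0 = 1/2
(A <-> A) -> (A | ~A) = 1 -> 1/2 = 1/2
No assignment yields a value below 1/2, so this is the minimum.

1/2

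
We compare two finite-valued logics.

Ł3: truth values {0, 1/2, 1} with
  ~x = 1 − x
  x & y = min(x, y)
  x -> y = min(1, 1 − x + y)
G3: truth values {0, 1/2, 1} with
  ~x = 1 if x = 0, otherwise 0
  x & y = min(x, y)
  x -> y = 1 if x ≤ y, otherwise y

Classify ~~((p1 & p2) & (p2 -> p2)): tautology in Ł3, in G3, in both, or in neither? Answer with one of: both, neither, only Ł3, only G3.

In Ł3: at p1 = 0, p2 = 0 the value is 0 — not a tautology.
In G3: at p1 = 0, p2 = 0 the value is 0 — not a tautology.

neither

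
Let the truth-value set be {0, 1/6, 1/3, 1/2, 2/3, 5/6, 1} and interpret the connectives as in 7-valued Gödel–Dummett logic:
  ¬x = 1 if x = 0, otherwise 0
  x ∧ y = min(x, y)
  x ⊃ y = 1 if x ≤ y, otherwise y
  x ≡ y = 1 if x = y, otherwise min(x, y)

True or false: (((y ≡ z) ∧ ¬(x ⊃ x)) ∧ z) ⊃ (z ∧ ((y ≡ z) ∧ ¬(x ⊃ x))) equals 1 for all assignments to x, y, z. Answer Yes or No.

Yes

At x = 1/2, y = 1/2, z = 0, for instance:
y ≡ z = 1/2 ≡ 0 = 0
x ⊃ x = 1/2 ⊃ 1/2 = 1
¬(x ⊃ x) = ¬1 = 0
(y ≡ z) ∧ ¬(x ⊃ x) = 0 ∧ 0 = 0
((y ≡ z) ∧ ¬(x ⊃ x)) ∧ z = 0 ∧ 0 = 0
z ∧ ((y ≡ z) ∧ ¬(x ⊃ x)) = 0 ∧ 0 = 0
(((y ≡ z) ∧ ¬(x ⊃ x)) ∧ z) ⊃ (z ∧ ((y ≡ z) ∧ ¬(x ⊃ x))) = 0 ⊃ 0 = 1
and checking the remaining 342 assignments likewise gives ≥ 1 in every case.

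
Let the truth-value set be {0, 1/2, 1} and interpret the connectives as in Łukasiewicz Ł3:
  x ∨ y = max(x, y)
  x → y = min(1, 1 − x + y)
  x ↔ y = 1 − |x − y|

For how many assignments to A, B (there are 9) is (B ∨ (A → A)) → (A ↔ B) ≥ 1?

A = 0, B = 0 ↦ 1  ≥
A = 0, B = 1/2 ↦ 1/2  <
A = 0, B = 1 ↦ 0  <
A = 1/2, B = 0 ↦ 1/2  <
A = 1/2, B = 1/2 ↦ 1  ≥
A = 1/2, B = 1 ↦ 1/2  <
A = 1, B = 0 ↦ 0  <
A = 1, B = 1/2 ↦ 1/2  <
A = 1, B = 1 ↦ 1  ≥
So 3 of the 9 assignments meet the threshold.

3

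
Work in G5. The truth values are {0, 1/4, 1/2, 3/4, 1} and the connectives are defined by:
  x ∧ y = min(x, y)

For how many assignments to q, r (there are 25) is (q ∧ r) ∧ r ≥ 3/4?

value 1: 1 assignment (counts)
value 3/4: 3 assignments (counts)
value 1/2: 5 assignments
value 1/4: 7 assignments
value 0: 9 assignments
So 4 of the 25 assignments meet the threshold.

4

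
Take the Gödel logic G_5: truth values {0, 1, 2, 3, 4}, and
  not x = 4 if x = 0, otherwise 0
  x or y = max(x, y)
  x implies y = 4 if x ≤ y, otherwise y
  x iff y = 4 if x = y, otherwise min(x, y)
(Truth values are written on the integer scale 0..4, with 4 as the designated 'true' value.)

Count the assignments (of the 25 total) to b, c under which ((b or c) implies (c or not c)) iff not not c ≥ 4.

value 4: 14 assignments (counts)
value 3: 1 assignment
value 2: 2 assignments
value 1: 3 assignments
value 0: 5 assignments
So 14 of the 25 assignments meet the threshold.

14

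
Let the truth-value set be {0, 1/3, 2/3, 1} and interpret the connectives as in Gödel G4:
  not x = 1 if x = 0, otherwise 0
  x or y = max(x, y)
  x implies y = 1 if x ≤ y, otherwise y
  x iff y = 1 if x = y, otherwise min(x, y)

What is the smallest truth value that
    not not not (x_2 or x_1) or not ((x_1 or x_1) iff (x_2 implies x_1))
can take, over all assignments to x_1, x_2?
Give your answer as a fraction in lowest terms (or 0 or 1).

0

Take x_1 = 0, x_2 = 1/3:
x_2 or x_1 = 1/3 or 0 = 1/3
not (x_2 or x_1) = not 1/3 = 0
not not (x_2 or x_1) = not 0 = 1
not not not (x_2 or x_1) = not 1 = 0
x_1 or x_1 = 0 or 0 = 0
x_2 implies x_1 = 1/3 implies 0 = 0
(x_1 or x_1) iff (x_2 implies x_1) = 0 iff 0 = 1
not ((x_1 or x_1) iff (x_2 implies x_1)) = not 1 = 0
not not not (x_2 or x_1) or not ((x_1 or x_1) iff (x_2 implies x_1)) = 0 or 0 = 0
No assignment yields a value below 0, so this is the minimum.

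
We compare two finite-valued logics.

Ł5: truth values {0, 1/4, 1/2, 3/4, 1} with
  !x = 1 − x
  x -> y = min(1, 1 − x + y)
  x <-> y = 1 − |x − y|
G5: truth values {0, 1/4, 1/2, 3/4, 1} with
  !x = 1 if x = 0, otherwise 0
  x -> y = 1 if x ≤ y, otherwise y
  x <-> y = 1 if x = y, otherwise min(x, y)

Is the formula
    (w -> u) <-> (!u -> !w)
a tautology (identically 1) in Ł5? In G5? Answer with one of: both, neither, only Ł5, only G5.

In Ł5: every assignment gives 1 — tautology.
In G5: at u = 1/4, w = 1/2 the value is 1/4 — not a tautology.

only Ł5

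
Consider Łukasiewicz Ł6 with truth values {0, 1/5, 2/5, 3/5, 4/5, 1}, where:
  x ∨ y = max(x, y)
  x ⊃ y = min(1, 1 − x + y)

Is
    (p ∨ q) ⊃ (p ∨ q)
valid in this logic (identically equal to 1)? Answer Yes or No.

Yes

At p = 4/5, q = 2/5, for instance:
p ∨ q = 4/5 ∨ 2/5 = 4/5
(p ∨ q) ⊃ (p ∨ q) = 4/5 ⊃ 4/5 = 1
and checking the remaining 35 assignments likewise gives ≥ 1 in every case.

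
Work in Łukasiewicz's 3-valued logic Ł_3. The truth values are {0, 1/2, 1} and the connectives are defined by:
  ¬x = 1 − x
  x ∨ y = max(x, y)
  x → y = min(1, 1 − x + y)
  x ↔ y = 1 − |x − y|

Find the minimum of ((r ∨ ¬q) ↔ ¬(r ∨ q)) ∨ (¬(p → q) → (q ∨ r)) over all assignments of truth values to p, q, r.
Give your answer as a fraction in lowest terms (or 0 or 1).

Take p = 1, q = 0, r = 1/2:
¬q = ¬0 = 1
r ∨ ¬q = 1/2 ∨ 1 = 1
r ∨ q = 1/2 ∨ 0 = 1/2
¬(r ∨ q) = ¬1/2 = 1/2
(r ∨ ¬q) ↔ ¬(r ∨ q) = 1 ↔ 1/2 = 1/2
p → q = 1 → 0 = 0
¬(p → q) = ¬0 = 1
q ∨ r = 0 ∨ 1/2 = 1/2
¬(p → q) → (q ∨ r) = 1 → 1/2 = 1/2
((r ∨ ¬q) ↔ ¬(r ∨ q)) ∨ (¬(p → q) → (q ∨ r)) = 1/2 ∨ 1/2 = 1/2
No assignment yields a value below 1/2, so this is the minimum.

1/2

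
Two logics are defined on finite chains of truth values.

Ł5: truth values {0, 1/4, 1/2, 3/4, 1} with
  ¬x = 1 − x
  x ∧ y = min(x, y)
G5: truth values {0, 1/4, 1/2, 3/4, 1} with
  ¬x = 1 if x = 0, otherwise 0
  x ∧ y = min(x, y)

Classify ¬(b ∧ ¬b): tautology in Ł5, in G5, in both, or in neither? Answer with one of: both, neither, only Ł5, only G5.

only G5

In Ł5: at b = 1/4 the value is 3/4 — not a tautology.
In G5: every assignment gives 1 — tautology.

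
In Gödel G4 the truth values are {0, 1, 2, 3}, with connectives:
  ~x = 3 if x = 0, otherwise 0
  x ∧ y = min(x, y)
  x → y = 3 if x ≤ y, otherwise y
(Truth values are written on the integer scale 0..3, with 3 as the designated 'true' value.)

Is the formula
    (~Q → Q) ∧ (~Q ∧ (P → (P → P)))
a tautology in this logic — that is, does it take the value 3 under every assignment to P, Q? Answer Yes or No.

Counterexample: take P = 0, Q = 0.
~Q = ~0 = 3
~Q → Q = 3 → 0 = 0
~Q = ~0 = 3
P → P = 0 → 0 = 3
P → (P → P) = 0 → 3 = 3
~Q ∧ (P → (P → P)) = 3 ∧ 3 = 3
(~Q → Q) ∧ (~Q ∧ (P → (P → P))) = 0 ∧ 3 = 0
This gives 0 ≠ 3.

No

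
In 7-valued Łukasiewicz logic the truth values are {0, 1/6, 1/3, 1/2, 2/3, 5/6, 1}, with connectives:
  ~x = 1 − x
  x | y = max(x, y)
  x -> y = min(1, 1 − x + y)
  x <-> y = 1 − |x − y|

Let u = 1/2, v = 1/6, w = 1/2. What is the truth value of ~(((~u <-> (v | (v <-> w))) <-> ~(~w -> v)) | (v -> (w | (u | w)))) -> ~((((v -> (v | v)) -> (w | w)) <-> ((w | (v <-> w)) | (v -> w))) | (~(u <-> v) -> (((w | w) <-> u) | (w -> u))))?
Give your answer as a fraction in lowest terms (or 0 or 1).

1

~u = ~1/2 = 1/2
v <-> w = 1/6 <-> 1/2 = 2/3
v | (v <-> w) = 1/6 | 2/3 = 2/3
~u <-> (v | (v <-> w)) = 1/2 <-> 2/3 = 5/6
~w = ~1/2 = 1/2
~w -> v = 1/2 -> 1/6 = 2/3
~(~w -> v) = ~2/3 = 1/3
(~u <-> (v | (v <-> w))) <-> ~(~w -> v) = 5/6 <-> 1/3 = 1/2
u | w = 1/2 | 1/2 = 1/2
w | (u | w) = 1/2 | 1/2 = 1/2
v -> (w | (u | w)) = 1/6 -> 1/2 = 1
((~u <-> (v | (v <-> w))) <-> ~(~w -> v)) | (v -> (w | (u | w))) = 1/2 | 1 = 1
~(((~u <-> (v | (v <-> w))) <-> ~(~w -> v)) | (v -> (w | (u | w)))) = ~1 = 0
v | v = 1/6 | 1/6 = 1/6
v -> (v | v) = 1/6 -> 1/6 = 1
w | w = 1/2 | 1/2 = 1/2
(v -> (v | v)) -> (w | w) = 1 -> 1/2 = 1/2
v <-> w = 1/6 <-> 1/2 = 2/3
w | (v <-> w) = 1/2 | 2/3 = 2/3
v -> w = 1/6 -> 1/2 = 1
(w | (v <-> w)) | (v -> w) = 2/3 | 1 = 1
((v -> (v | v)) -> (w | w)) <-> ((w | (v <-> w)) | (v -> w)) = 1/2 <-> 1 = 1/2
u <-> v = 1/2 <-> 1/6 = 2/3
~(u <-> v) = ~2/3 = 1/3
w | w = 1/2 | 1/2 = 1/2
(w | w) <-> u = 1/2 <-> 1/2 = 1
w -> u = 1/2 -> 1/2 = 1
((w | w) <-> u) | (w -> u) = 1 | 1 = 1
~(u <-> v) -> (((w | w) <-> u) | (w -> u)) = 1/3 -> 1 = 1
(((v -> (v | v)) -> (w | w)) <-> ((w | (v <-> w)) | (v -> w))) | (~(u <-> v) -> (((w | w) <-> u) | (w -> u))) = 1/2 | 1 = 1
~((((v -> (v | v)) -> (w | w)) <-> ((w | (v <-> w)) | (v -> w))) | (~(u <-> v) -> (((w | w) <-> u) | (w -> u)))) = ~1 = 0
~(((~u <-> (v | (v <-> w))) <-> ~(~w -> v)) | (v -> (w | (u | w)))) -> ~((((v -> (v | v)) -> (w | w)) <-> ((w | (v <-> w)) | (v -> w))) | (~(u <-> v) -> (((w | w) <-> u) | (w -> u)))) = 0 -> 0 = 1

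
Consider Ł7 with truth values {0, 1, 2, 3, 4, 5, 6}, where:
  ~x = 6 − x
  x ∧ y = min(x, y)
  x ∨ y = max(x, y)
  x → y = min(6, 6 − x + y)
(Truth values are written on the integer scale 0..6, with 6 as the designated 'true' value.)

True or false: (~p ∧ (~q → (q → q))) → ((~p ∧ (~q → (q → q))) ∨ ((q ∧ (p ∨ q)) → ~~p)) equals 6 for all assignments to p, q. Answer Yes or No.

Yes

At p = 6, q = 1, for instance:
~p = ~6 = 0
~q = ~1 = 5
q → q = 1 → 1 = 6
~q → (q → q) = 5 → 6 = 6
~p ∧ (~q → (q → q)) = 0 ∧ 6 = 0
p ∨ q = 6 ∨ 1 = 6
q ∧ (p ∨ q) = 1 ∧ 6 = 1
~p = ~6 = 0
~~p = ~0 = 6
(q ∧ (p ∨ q)) → ~~p = 1 → 6 = 6
(~p ∧ (~q → (q → q))) ∨ ((q ∧ (p ∨ q)) → ~~p) = 0 ∨ 6 = 6
(~p ∧ (~q → (q → q))) → ((~p ∧ (~q → (q → q))) ∨ ((q ∧ (p ∨ q)) → ~~p)) = 0 → 6 = 6
and checking the remaining 48 assignments likewise gives ≥ 6 in every case.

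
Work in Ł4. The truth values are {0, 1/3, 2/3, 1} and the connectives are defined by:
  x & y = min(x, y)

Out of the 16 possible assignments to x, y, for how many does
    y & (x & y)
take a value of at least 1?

1

x = 0, y = 0 ↦ 0  <
x = 0, y = 1/3 ↦ 0  <
x = 0, y = 2/3 ↦ 0  <
x = 0, y = 1 ↦ 0  <
x = 1/3, y = 0 ↦ 0  <
x = 1/3, y = 1/3 ↦ 1/3  <
x = 1/3, y = 2/3 ↦ 1/3  <
x = 1/3, y = 1 ↦ 1/3  <
x = 2/3, y = 0 ↦ 0  <
x = 2/3, y = 1/3 ↦ 1/3  <
x = 2/3, y = 2/3 ↦ 2/3  <
x = 2/3, y = 1 ↦ 2/3  <
x = 1, y = 0 ↦ 0  <
x = 1, y = 1/3 ↦ 1/3  <
x = 1, y = 2/3 ↦ 2/3  <
x = 1, y = 1 ↦ 1  ≥
So 1 of the 16 assignments meets the threshold.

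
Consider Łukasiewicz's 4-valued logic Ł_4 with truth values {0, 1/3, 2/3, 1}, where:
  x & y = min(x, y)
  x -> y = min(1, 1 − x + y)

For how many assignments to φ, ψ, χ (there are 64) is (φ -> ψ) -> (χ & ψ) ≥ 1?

13

value 1: 13 assignments (counts)
value 2/3: 19 assignments
value 1/3: 19 assignments
value 0: 13 assignments
So 13 of the 64 assignments meet the threshold.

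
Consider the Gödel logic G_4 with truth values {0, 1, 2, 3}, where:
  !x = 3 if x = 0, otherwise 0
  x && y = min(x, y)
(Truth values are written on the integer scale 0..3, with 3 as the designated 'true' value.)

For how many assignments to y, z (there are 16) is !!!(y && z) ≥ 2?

y = 0, z = 0 ↦ 3  ≥
y = 0, z = 1 ↦ 3  ≥
y = 0, z = 2 ↦ 3  ≥
y = 0, z = 3 ↦ 3  ≥
y = 1, z = 0 ↦ 3  ≥
y = 1, z = 1 ↦ 0  <
y = 1, z = 2 ↦ 0  <
y = 1, z = 3 ↦ 0  <
y = 2, z = 0 ↦ 3  ≥
y = 2, z = 1 ↦ 0  <
y = 2, z = 2 ↦ 0  <
y = 2, z = 3 ↦ 0  <
y = 3, z = 0 ↦ 3  ≥
y = 3, z = 1 ↦ 0  <
y = 3, z = 2 ↦ 0  <
y = 3, z = 3 ↦ 0  <
So 7 of the 16 assignments meet the threshold.

7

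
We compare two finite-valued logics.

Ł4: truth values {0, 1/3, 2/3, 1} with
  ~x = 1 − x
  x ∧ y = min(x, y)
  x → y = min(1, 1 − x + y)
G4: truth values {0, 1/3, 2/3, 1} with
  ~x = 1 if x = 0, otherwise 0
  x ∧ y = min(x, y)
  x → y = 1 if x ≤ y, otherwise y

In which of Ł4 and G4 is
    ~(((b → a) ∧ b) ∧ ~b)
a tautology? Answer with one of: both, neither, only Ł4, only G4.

In Ł4: at a = 0, b = 1/3 the value is 2/3 — not a tautology.
In G4: every assignment gives 1 — tautology.

only G4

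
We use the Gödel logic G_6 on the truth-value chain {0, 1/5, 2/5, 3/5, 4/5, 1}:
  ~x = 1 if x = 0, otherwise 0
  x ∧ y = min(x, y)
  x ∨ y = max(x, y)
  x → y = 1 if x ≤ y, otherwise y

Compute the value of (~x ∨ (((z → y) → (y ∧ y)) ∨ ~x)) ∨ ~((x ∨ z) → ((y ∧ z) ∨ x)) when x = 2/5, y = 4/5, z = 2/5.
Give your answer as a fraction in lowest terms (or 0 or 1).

4/5

~x = ~2/5 = 0
z → y = 2/5 → 4/5 = 1
y ∧ y = 4/5 ∧ 4/5 = 4/5
(z → y) → (y ∧ y) = 1 → 4/5 = 4/5
~x = ~2/5 = 0
((z → y) → (y ∧ y)) ∨ ~x = 4/5 ∨ 0 = 4/5
~x ∨ (((z → y) → (y ∧ y)) ∨ ~x) = 0 ∨ 4/5 = 4/5
x ∨ z = 2/5 ∨ 2/5 = 2/5
y ∧ z = 4/5 ∧ 2/5 = 2/5
(y ∧ z) ∨ x = 2/5 ∨ 2/5 = 2/5
(x ∨ z) → ((y ∧ z) ∨ x) = 2/5 → 2/5 = 1
~((x ∨ z) → ((y ∧ z) ∨ x)) = ~1 = 0
(~x ∨ (((z → y) → (y ∧ y)) ∨ ~x)) ∨ ~((x ∨ z) → ((y ∧ z) ∨ x)) = 4/5 ∨ 0 = 4/5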